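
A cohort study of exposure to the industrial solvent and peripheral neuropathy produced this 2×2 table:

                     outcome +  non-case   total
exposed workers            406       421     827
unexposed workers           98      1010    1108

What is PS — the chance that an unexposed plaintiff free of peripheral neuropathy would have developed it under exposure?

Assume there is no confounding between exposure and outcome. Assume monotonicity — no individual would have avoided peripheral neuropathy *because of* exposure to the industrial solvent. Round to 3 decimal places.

p₁ = P(outcome | exposed) = 406/827 = 0.49093
p₀ = P(outcome | unexposed) = 98/1108 = 0.088448
Under exogeneity and monotonicity, PS = (p₁ − p₀)/(1 − p₀).
PS = (0.49093 − 0.088448) / 0.91155 ≈ 0.4415

PS ≈ 0.442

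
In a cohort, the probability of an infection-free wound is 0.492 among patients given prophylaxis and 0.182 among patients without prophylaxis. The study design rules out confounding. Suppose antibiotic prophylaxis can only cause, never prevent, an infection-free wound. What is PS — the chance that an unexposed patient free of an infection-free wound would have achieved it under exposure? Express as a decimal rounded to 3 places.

PS ≈ 0.379

Let p₁ = 0.492, p₀ = 0.182.
Under exogeneity and monotonicity, PS = (p₁ − p₀) / (1 − p₀).
PS = (0.492 − 0.182) / (1 − 0.182) = 0.31 / 0.818 ≈ 0.3790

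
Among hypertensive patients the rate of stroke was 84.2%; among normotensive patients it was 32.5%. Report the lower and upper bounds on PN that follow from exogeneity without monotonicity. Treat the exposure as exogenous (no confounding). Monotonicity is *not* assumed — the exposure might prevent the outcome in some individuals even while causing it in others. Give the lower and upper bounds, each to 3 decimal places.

p₁ = 0.842, p₀ = 0.325.
Under exogeneity alone the bounds on PN are max{0,(p₁−p₀)/p₁} ≤ PN ≤ min{1,(1−p₀)/p₁}.
  lower = (p₁ − p₀)/p₁ = 0.517 / 0.842 ≈ 0.6140
  upper = min{1, (1 − p₀)/p₁} = 0.675 / 0.842 ≈ 0.8017

0.614 ≤ PN ≤ 0.802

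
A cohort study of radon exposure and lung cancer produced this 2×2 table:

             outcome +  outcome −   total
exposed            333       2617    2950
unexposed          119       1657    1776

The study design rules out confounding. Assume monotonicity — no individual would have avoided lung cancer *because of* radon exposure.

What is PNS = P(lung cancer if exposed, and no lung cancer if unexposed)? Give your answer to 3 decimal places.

p₁ = P(outcome | exposed) = 333/2950 = 0.11288
p₀ = P(outcome | unexposed) = 119/1776 = 0.067005
Under exogeneity and monotonicity, PNS = p₁ − p₀.
PNS = 0.11288 − 0.067005 = 0.045877

PNS ≈ 0.046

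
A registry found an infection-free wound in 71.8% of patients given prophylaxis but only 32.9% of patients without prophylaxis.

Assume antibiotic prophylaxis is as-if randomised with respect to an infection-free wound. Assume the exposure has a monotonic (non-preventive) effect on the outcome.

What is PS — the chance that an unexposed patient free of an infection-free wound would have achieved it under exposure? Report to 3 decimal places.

PS ≈ 0.580

p₁ = 0.718, p₀ = 0.329.
Under exogeneity and monotonicity, PS = (p₁ − p₀) / (1 − p₀).
PS = (0.718 − 0.329) / (1 − 0.329) = 0.389 / 0.671 ≈ 0.5797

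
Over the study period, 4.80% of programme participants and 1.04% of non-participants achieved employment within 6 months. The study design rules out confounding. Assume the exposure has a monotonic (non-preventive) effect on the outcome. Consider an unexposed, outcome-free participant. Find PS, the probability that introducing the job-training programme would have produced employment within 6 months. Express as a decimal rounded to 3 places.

p₁ = 0.048, p₀ = 0.0104.
Under exogeneity and monotonicity, PS = (p₁ − p₀) / (1 − p₀).
PS = (0.048 − 0.0104) / (1 − 0.0104) = 0.0376 / 0.9896 ≈ 0.0380

PS ≈ 0.038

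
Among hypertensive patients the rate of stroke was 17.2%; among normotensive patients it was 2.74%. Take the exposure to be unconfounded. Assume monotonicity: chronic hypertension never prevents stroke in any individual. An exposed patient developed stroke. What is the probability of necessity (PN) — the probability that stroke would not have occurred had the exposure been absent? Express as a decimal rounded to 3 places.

PN ≈ 0.841

p₁ = 0.172, p₀ = 0.0274.
Under exogeneity and monotonicity, PN = (p₁ − p₀) / p₁.
PN = (0.172 − 0.0274) / 0.172 = 0.1446 / 0.172 ≈ 0.8407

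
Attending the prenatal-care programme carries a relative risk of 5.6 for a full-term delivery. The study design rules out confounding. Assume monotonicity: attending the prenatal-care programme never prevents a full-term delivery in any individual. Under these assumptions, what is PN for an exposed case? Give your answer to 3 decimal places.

Under exogeneity and monotonicity, PN = (RR − 1) / RR = 1 − 1/RR.
PN = (5.6 − 1) / 5.6 = 4.6 / 5.6 ≈ 0.8214

PN ≈ 0.821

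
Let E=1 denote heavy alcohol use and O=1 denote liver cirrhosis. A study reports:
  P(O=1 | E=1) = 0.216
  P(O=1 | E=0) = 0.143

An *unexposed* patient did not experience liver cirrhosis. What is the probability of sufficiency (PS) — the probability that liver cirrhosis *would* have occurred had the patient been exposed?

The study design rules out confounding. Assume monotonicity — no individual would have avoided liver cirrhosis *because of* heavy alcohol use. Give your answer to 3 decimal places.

Let p₁ = 0.216, p₀ = 0.143.
Under exogeneity and monotonicity, PS = (p₁ − p₀) / (1 − p₀).
PS = (0.216 − 0.143) / (1 − 0.143) = 0.073 / 0.857 ≈ 0.0852

PS ≈ 0.085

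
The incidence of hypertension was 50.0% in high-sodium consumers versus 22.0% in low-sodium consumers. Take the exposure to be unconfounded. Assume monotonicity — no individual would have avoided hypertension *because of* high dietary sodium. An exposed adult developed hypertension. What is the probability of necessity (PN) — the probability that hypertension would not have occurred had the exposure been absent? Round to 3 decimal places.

PN ≈ 0.560

p₁ = 0.5, p₀ = 0.22.
Under exogeneity and monotonicity, PN = (p₁ − p₀) / p₁.
PN = (0.5 − 0.22) / 0.5 = 0.28 / 0.5 ≈ 0.5600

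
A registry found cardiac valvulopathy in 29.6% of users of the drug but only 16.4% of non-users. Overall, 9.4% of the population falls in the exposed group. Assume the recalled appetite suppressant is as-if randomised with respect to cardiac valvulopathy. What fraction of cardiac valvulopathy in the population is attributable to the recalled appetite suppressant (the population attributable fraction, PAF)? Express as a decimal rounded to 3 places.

p₁ = 0.296, p₀ = 0.164.
Overall risk P(Y=1) = π·p₁ + (1−π)·p₀ = 0.094×0.296 + 0.906×0.164 = 0.17641.
Under exogeneity, PAF = [P(Y=1) − p₀] / P(Y=1).
PAF = (0.17641 − 0.164) / 0.17641 ≈ 0.0703

PAF ≈ 0.070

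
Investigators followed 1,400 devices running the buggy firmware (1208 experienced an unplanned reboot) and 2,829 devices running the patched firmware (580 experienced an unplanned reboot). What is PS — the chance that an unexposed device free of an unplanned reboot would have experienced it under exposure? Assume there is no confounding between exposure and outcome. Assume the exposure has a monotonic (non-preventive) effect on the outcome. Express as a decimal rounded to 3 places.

p₁ = P(outcome | exposed) = 1208/1400 = 0.86286
p₀ = P(outcome | unexposed) = 580/2829 = 0.20502
Under exogeneity and monotonicity, PS = (p₁ − p₀) / (1 − p₀).
PS = (0.86286 − 0.20502) / (1 − 0.20502) = 0.65784 / 0.79498 ≈ 0.8275

PS ≈ 0.827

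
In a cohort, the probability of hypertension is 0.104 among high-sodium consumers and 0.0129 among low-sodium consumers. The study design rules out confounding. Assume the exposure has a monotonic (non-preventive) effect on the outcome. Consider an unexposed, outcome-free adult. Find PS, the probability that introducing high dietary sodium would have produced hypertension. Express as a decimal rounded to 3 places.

Let p₁ = 0.104, p₀ = 0.0129.
Under exogeneity and monotonicity, PS = (p₁ − p₀) / (1 − p₀).
PS = (0.104 − 0.0129) / (1 − 0.0129) = 0.0911 / 0.9871 ≈ 0.0923

PS ≈ 0.092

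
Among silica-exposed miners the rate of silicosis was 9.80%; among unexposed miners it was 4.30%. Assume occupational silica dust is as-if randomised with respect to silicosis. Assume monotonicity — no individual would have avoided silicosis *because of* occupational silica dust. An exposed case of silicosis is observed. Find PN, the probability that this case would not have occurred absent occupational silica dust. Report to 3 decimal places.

PN ≈ 0.561

p₁ = 0.098, p₀ = 0.043.
Under exogeneity and monotonicity, PN = (p₁ − p₀) / p₁.
PN = (0.098 − 0.043) / 0.098 = 0.055 / 0.098 ≈ 0.5612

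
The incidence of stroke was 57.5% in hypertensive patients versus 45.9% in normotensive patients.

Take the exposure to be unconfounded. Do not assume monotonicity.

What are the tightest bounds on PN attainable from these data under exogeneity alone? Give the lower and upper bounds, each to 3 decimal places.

p₁ = 0.575, p₀ = 0.459.
Under exogeneity alone the bounds on PN are max{0,(p₁−p₀)/p₁} ≤ PN ≤ min{1,(1−p₀)/p₁}.
  lower = (p₁ − p₀)/p₁ = 0.116 / 0.575 ≈ 0.2017
  upper = min{1, (1 − p₀)/p₁} = 0.541 / 0.575 ≈ 0.9409

0.202 ≤ PN ≤ 0.941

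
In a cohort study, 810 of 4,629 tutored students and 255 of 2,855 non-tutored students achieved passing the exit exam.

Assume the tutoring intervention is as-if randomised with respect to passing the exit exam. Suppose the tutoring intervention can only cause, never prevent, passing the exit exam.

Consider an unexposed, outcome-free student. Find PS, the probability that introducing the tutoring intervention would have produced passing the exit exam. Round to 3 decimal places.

p₁ = P(outcome | exposed) = 810/4629 = 0.17498
p₀ = P(outcome | unexposed) = 255/2855 = 0.089317
Under exogeneity and monotonicity, PS = (p₁ − p₀) / (1 − p₀).
PS = (0.17498 − 0.089317) / (1 − 0.089317) = 0.085667 / 0.91068 ≈ 0.0941

PS ≈ 0.094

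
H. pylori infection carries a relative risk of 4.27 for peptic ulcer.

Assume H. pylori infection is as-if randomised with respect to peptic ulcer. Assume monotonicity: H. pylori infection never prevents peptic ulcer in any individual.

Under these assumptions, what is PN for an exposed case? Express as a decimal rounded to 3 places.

PN ≈ 0.766

Under exogeneity and monotonicity, PN = (RR − 1) / RR = 1 − 1/RR.
PN = (4.27 − 1) / 4.27 = 3.27 / 4.27 ≈ 0.7658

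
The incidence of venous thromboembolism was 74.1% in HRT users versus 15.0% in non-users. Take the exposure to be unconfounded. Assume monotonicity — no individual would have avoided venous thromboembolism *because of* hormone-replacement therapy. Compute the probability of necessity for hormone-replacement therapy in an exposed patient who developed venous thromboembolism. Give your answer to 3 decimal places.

p₁ = 0.741, p₀ = 0.15.
Under exogeneity and monotonicity, PN = (p₁ − p₀) / p₁.
PN = (0.741 − 0.15) / 0.741 = 0.591 / 0.741 ≈ 0.7976

PN ≈ 0.798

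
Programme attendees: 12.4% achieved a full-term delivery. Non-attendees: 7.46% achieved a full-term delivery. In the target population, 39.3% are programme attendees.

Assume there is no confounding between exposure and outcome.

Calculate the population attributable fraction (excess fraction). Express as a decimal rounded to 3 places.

p₁ = 0.124, p₀ = 0.0746.
Overall risk P(Y=1) = π·p₁ + (1−π)·p₀ = 0.393×0.124 + 0.607×0.0746 = 0.094014.
Under exogeneity, PAF = [P(Y=1) − p₀] / P(Y=1).
PAF = (0.094014 − 0.0746) / 0.094014 ≈ 0.2065

PAF ≈ 0.207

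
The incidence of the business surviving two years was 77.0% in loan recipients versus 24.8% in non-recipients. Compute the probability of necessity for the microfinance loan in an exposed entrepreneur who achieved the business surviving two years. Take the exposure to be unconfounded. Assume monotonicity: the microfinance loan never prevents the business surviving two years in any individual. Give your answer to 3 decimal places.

p₁ = 0.77, p₀ = 0.248.
Under exogeneity and monotonicity, PN = (p₁ − p₀) / p₁.
PN = (0.77 − 0.248) / 0.77 = 0.522 / 0.77 ≈ 0.6779

PN ≈ 0.678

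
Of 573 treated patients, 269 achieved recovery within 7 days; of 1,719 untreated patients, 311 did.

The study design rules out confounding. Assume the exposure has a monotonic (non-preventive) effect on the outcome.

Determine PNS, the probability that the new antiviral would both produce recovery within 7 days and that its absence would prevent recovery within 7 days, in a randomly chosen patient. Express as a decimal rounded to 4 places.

p₁ = P(outcome | exposed) = 269/573 = 0.46946
p₀ = P(outcome | unexposed) = 311/1719 = 0.18092
Under exogeneity and monotonicity, PNS = p₁ − p₀.
PNS = 0.46946 − 0.18092 = 0.28854

PNS ≈ 0.2885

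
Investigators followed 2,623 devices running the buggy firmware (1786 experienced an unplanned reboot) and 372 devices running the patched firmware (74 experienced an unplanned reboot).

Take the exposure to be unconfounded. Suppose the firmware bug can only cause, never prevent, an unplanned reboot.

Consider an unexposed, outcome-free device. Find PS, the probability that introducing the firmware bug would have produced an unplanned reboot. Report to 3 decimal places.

PS ≈ 0.602

p₁ = P(outcome | exposed) = 1786/2623 = 0.6809
p₀ = P(outcome | unexposed) = 74/372 = 0.19892
Under exogeneity and monotonicity, PS = (p₁ − p₀) / (1 − p₀).
PS = (0.6809 − 0.19892) / (1 − 0.19892) = 0.48198 / 0.80108 ≈ 0.6017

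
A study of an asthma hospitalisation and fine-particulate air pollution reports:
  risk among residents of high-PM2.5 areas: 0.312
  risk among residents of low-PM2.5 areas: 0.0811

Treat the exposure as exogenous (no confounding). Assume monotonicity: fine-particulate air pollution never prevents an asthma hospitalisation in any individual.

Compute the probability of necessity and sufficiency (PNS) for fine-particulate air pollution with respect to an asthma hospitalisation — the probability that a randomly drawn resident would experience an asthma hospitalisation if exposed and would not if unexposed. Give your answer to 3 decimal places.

PNS ≈ 0.231

Let p₁ = 0.312, p₀ = 0.0811.
Under exogeneity and monotonicity, PNS = p₁ − p₀.
PNS = 0.312 − 0.0811 = 0.2309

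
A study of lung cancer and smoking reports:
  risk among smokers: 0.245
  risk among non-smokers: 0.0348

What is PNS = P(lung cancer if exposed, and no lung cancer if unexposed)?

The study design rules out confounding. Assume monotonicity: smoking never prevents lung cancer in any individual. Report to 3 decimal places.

Let p₁ = 0.245, p₀ = 0.0348.
Under exogeneity and monotonicity, PNS = p₁ − p₀.
PNS = 0.245 − 0.0348 = 0.2102

PNS ≈ 0.210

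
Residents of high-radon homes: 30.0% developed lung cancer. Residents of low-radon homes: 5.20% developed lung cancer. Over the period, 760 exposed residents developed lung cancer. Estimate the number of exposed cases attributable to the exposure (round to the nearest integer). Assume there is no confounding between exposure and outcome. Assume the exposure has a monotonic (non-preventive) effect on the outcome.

p₁ = 0.3, p₀ = 0.052.
PN = (p₁ − p₀)/p₁ = (0.3 − 0.052) / 0.3 ≈ 0.82667.
Attributable cases ≈ PN × (exposed cases) = 0.82667 × 760 ≈ 628.27.

about 628 cases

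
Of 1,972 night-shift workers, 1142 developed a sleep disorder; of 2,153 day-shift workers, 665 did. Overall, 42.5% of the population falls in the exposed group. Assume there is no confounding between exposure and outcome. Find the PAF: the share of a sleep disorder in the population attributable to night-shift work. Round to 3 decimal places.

p₁ = P(outcome | exposed) = 1142/1972 = 0.57911
p₀ = P(outcome | unexposed) = 665/2153 = 0.30887
Overall risk P(Y=1) = π·p₁ + (1−π)·p₀ = 0.425×0.57911 + 0.575×0.30887 = 0.42372.
Under exogeneity, PAF = [P(Y=1) − p₀] / P(Y=1).
PAF = (0.42372 − 0.30887) / 0.42372 ≈ 0.2711

PAF ≈ 0.271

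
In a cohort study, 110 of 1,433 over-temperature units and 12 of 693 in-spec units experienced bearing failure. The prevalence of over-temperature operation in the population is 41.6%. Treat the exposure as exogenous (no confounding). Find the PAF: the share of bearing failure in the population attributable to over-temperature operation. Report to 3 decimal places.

PAF ≈ 0.588

p₁ = P(outcome | exposed) = 110/1433 = 0.076762
p₀ = P(outcome | unexposed) = 12/693 = 0.017316
Overall risk P(Y=1) = π·p₁ + (1−π)·p₀ = 0.416×0.076762 + 0.584×0.017316 = 0.042046.
Under exogeneity, PAF = [P(Y=1) − p₀] / P(Y=1).
PAF = (0.042046 − 0.017316) / 0.042046 ≈ 0.5882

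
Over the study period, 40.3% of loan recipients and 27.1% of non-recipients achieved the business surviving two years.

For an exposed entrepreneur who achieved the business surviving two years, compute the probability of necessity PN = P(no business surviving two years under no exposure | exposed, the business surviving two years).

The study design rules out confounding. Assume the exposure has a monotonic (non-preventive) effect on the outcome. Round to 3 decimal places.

PN ≈ 0.328

p₁ = 0.403, p₀ = 0.271.
Under exogeneity and monotonicity, PN = (p₁ − p₀) / p₁.
PN = (0.403 − 0.271) / 0.403 = 0.132 / 0.403 ≈ 0.3275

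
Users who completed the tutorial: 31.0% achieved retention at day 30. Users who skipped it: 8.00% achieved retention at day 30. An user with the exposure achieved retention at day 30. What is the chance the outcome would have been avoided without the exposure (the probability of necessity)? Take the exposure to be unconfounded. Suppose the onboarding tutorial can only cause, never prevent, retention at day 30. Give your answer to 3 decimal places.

p₁ = 0.31, p₀ = 0.08.
Under exogeneity and monotonicity, PN = (p₁ − p₀) / p₁.
PN = (0.31 − 0.08) / 0.31 = 0.23 / 0.31 ≈ 0.7419

PN ≈ 0.742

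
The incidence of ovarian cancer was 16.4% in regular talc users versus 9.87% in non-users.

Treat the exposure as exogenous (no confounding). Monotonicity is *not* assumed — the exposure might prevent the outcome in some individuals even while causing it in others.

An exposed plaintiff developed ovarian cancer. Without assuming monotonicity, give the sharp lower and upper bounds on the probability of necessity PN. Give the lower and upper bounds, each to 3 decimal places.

0.398 ≤ PN ≤ 1.000

p₁ = 0.164, p₀ = 0.0987.
Under exogeneity alone the bounds on PN are max{0,(p₁−p₀)/p₁} ≤ PN ≤ min{1,(1−p₀)/p₁}.
  lower = (p₁ − p₀)/p₁ = 0.0653 / 0.164 ≈ 0.3982
  upper = min{1, (1 − p₀)/p₁} = 0.9013 / 0.164 ≈ 5.4957 → capped at 1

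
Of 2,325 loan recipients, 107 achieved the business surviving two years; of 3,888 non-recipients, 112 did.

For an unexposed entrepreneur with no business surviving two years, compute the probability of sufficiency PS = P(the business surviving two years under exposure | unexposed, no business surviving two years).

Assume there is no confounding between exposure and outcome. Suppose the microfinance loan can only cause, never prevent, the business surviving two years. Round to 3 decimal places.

p₁ = P(outcome | exposed) = 107/2325 = 0.046022
p₀ = P(outcome | unexposed) = 112/3888 = 0.028807
Under exogeneity and monotonicity, PS = (p₁ − p₀) / (1 − p₀).
PS = (0.046022 − 0.028807) / (1 − 0.028807) = 0.017215 / 0.97119 ≈ 0.0177

PS ≈ 0.018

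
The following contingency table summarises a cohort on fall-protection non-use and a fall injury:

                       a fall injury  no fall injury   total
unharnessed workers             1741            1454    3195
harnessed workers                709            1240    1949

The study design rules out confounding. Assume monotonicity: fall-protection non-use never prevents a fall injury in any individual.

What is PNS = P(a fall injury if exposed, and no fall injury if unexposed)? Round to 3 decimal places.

p₁ = P(outcome | exposed) = 1741/3195 = 0.54491
p₀ = P(outcome | unexposed) = 709/1949 = 0.36378
Under exogeneity and monotonicity, PNS = p₁ − p₀.
PNS = 0.54491 − 0.36378 = 0.18114

PNS ≈ 0.181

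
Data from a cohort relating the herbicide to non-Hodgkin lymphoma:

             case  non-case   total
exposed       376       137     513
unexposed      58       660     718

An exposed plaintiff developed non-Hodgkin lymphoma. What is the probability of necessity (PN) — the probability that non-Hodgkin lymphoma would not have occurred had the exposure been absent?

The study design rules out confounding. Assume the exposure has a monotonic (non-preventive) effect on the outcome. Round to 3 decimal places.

p₁ = P(outcome | exposed) = 376/513 = 0.73294
p₀ = P(outcome | unexposed) = 58/718 = 0.08078
Under exogeneity and monotonicity, PN = (p₁ − p₀) / p₁.
PN = (0.73294 − 0.08078) / 0.73294 = 0.65216 / 0.73294 ≈ 0.8898

PN ≈ 0.890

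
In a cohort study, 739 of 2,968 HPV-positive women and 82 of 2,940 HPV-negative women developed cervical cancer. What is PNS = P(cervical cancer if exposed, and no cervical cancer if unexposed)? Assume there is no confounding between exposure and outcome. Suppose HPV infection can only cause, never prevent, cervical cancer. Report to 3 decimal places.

PNS ≈ 0.221

p₁ = P(outcome | exposed) = 739/2968 = 0.24899
p₀ = P(outcome | unexposed) = 82/2940 = 0.027891
Under exogeneity and monotonicity, PNS = p₁ − p₀.
PNS = 0.24899 − 0.027891 = 0.2211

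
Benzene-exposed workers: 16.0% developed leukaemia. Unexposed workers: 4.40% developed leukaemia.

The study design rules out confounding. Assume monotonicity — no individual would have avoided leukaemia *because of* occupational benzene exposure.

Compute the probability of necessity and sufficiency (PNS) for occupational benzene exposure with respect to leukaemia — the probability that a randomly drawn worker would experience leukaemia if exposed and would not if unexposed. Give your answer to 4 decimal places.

PNS ≈ 0.1160

p₁ = 0.16, p₀ = 0.044.
Under exogeneity and monotonicity, PNS = p₁ − p₀.
PNS = 0.16 − 0.044 = 0.116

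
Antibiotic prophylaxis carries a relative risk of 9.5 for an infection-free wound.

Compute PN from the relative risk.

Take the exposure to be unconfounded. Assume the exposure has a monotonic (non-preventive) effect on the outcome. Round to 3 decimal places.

PN ≈ 0.895

Under exogeneity and monotonicity, PN = (RR − 1) / RR = 1 − 1/RR.
PN = (9.5 − 1) / 9.5 = 8.5 / 9.5 ≈ 0.8947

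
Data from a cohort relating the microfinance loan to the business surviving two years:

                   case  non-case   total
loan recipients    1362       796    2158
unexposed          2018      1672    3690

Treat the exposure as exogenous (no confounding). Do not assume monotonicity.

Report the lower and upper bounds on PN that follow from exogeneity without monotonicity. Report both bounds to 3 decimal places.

0.133 ≤ PN ≤ 0.718

p₁ = P(outcome | exposed) = 1362/2158 = 0.63114
p₀ = P(outcome | unexposed) = 2018/3690 = 0.54688
Under exogeneity alone the bounds on PN are max{0,(p₁−p₀)/p₁} ≤ PN ≤ min{1,(1−p₀)/p₁}.
  lower = (p₁ − p₀)/p₁ = 0.084256 / 0.63114 ≈ 0.1335
  upper = min{1, (1 − p₀)/p₁} = 0.45312 / 0.63114 ≈ 0.7179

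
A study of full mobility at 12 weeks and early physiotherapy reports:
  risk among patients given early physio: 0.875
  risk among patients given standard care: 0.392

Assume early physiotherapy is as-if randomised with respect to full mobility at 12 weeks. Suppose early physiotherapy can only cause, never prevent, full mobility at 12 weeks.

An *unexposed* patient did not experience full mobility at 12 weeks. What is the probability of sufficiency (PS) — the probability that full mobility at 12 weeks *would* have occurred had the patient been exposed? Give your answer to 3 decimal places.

PS ≈ 0.794

Let p₁ = 0.875, p₀ = 0.392.
Under exogeneity and monotonicity, PS = (p₁ − p₀) / (1 − p₀).
PS = (0.875 − 0.392) / (1 − 0.392) = 0.483 / 0.608 ≈ 0.7944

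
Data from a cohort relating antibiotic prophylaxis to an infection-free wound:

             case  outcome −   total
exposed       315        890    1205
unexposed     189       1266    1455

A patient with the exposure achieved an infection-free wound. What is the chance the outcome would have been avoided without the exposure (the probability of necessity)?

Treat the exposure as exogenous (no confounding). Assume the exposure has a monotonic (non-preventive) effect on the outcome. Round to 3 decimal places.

PN ≈ 0.503

p₁ = P(outcome | exposed) = 315/1205 = 0.26141
p₀ = P(outcome | unexposed) = 189/1455 = 0.1299
Under exogeneity and monotonicity, PN = (p₁ − p₀)/p₁.
PN = (0.26141 − 0.1299) / 0.26141 ≈ 0.5031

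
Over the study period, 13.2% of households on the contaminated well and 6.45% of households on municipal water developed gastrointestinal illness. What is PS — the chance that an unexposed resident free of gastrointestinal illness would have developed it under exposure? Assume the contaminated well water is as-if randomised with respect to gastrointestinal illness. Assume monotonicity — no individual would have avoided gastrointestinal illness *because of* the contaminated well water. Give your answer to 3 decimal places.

p₁ = 0.132, p₀ = 0.0645.
Under exogeneity and monotonicity, PS = (p₁ − p₀) / (1 − p₀).
PS = (0.132 − 0.0645) / (1 − 0.0645) = 0.0675 / 0.9355 ≈ 0.0722

PS ≈ 0.072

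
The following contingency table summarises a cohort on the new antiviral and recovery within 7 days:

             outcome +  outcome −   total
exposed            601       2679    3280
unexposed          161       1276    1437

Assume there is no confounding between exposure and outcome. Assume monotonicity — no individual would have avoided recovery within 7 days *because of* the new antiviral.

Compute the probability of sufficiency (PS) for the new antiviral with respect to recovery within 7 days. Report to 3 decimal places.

PS ≈ 0.080

p₁ = P(outcome | exposed) = 601/3280 = 0.18323
p₀ = P(outcome | unexposed) = 161/1437 = 0.11204
Under exogeneity and monotonicity, PS = (p₁ − p₀)/(1 − p₀).
PS = (0.18323 − 0.11204) / 0.88796 ≈ 0.0802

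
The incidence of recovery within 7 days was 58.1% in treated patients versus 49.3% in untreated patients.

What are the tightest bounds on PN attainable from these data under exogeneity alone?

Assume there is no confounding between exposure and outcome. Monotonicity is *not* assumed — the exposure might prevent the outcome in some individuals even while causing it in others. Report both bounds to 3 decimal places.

0.151 ≤ PN ≤ 0.873

p₁ = 0.581, p₀ = 0.493.
Under exogeneity alone the bounds on PN are max{0,(p₁−p₀)/p₁} ≤ PN ≤ min{1,(1−p₀)/p₁}.
  lower = (p₁ − p₀)/p₁ = 0.088 / 0.581 ≈ 0.1515
  upper = min{1, (1 − p₀)/p₁} = 0.507 / 0.581 ≈ 0.8726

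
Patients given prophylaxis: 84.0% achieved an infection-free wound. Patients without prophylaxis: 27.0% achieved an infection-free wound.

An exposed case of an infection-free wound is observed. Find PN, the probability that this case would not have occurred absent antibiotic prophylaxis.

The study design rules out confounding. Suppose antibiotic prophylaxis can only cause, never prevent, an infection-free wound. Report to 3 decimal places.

PN ≈ 0.679

p₁ = 0.84, p₀ = 0.27.
Under exogeneity and monotonicity, PN = (p₁ − p₀) / p₁.
PN = (0.84 − 0.27) / 0.84 = 0.57 / 0.84 ≈ 0.6786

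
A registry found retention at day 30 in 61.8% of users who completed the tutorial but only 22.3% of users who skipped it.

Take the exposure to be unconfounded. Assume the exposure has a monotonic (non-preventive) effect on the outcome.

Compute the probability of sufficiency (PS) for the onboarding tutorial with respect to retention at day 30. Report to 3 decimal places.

PS ≈ 0.508

p₁ = 0.618, p₀ = 0.223.
Under exogeneity and monotonicity, PS = (p₁ − p₀) / (1 − p₀).
PS = (0.618 − 0.223) / (1 − 0.223) = 0.395 / 0.777 ≈ 0.5084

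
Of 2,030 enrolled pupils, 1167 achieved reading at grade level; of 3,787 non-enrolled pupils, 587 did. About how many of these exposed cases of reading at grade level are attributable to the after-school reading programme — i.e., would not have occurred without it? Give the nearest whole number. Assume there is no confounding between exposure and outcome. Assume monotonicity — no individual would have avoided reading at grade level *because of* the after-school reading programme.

about 852 cases

p₁ = P(outcome | exposed) = 1167/2030 = 0.57488
p₀ = P(outcome | unexposed) = 587/3787 = 0.155
PN = (p₁ − p₀)/p₁ = (0.57488 − 0.155) / 0.57488 ≈ 0.73037.
Attributable cases ≈ PN × (exposed cases) = 0.73037 × 1167 ≈ 852.34.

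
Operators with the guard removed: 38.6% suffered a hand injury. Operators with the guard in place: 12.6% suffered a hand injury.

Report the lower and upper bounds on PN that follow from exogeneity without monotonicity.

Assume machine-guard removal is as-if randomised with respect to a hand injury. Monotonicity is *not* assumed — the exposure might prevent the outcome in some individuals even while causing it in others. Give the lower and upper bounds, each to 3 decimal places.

p₁ = 0.386, p₀ = 0.126.
Under exogeneity alone the bounds on PN are max{0,(p₁−p₀)/p₁} ≤ PN ≤ min{1,(1−p₀)/p₁}.
  lower = (p₁ − p₀)/p₁ = 0.26 / 0.386 ≈ 0.6736
  upper = min{1, (1 − p₀)/p₁} = 0.874 / 0.386 ≈ 2.2642 → capped at 1

0.674 ≤ PN ≤ 1.000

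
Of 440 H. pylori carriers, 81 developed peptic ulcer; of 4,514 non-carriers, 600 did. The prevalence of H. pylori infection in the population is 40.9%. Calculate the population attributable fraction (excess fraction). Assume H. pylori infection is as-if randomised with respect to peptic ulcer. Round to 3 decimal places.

p₁ = P(outcome | exposed) = 81/440 = 0.18409
p₀ = P(outcome | unexposed) = 600/4514 = 0.13292
Overall risk P(Y=1) = π·p₁ + (1−π)·p₀ = 0.409×0.18409 + 0.591×0.13292 = 0.15385.
Under exogeneity, PAF = [P(Y=1) − p₀] / P(Y=1).
PAF = (0.15385 − 0.13292) / 0.15385 ≈ 0.1360

PAF ≈ 0.136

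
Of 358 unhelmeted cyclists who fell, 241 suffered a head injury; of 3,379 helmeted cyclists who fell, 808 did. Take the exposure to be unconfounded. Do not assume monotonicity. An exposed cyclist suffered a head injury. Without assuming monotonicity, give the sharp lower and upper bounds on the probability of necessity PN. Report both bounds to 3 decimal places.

0.645 ≤ PN ≤ 1.000

p₁ = P(outcome | exposed) = 241/358 = 0.67318
p₀ = P(outcome | unexposed) = 808/3379 = 0.23912
Under exogeneity alone the bounds on PN are max{0,(p₁−p₀)/p₁} ≤ PN ≤ min{1,(1−p₀)/p₁}.
  lower = (p₁ − p₀)/p₁ = 0.43406 / 0.67318 ≈ 0.6448
  upper = min{1, (1 − p₀)/p₁} = 0.76088 / 0.67318 ≈ 1.1303 → capped at 1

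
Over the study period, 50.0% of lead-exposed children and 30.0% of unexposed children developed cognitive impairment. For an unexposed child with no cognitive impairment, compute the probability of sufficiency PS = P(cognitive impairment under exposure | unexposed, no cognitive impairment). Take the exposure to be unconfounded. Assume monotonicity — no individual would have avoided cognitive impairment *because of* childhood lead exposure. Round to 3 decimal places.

p₁ = 0.5, p₀ = 0.3.
Under exogeneity and monotonicity, PS = (p₁ − p₀) / (1 − p₀).
PS = (0.5 − 0.3) / (1 − 0.3) = 0.2 / 0.7 ≈ 0.2857

PS ≈ 0.286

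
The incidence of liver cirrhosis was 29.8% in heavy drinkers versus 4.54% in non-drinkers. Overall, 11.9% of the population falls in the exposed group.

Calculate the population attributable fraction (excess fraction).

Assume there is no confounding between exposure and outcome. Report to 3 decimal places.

PAF ≈ 0.398

p₁ = 0.298, p₀ = 0.0454.
Overall risk P(Y=1) = π·p₁ + (1−π)·p₀ = 0.119×0.298 + 0.881×0.0454 = 0.075459.
Under exogeneity, PAF = [P(Y=1) − p₀] / P(Y=1).
PAF = (0.075459 − 0.0454) / 0.075459 ≈ 0.3984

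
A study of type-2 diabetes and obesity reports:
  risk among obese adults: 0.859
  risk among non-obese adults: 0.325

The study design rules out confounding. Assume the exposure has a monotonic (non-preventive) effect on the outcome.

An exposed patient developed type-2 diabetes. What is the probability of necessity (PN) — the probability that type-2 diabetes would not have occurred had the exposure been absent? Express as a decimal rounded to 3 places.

Let p₁ = 0.859, p₀ = 0.325.
Under exogeneity and monotonicity, PN = (p₁ − p₀) / p₁.
PN = (0.859 − 0.325) / 0.859 = 0.534 / 0.859 ≈ 0.6217

PN ≈ 0.622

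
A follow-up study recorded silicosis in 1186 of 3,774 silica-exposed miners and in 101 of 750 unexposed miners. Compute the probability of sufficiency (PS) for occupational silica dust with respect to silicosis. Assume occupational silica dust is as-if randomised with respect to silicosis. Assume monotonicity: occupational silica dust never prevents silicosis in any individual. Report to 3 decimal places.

PS ≈ 0.208

p₁ = P(outcome | exposed) = 1186/3774 = 0.31426
p₀ = P(outcome | unexposed) = 101/750 = 0.13467
Under exogeneity and monotonicity, PS = (p₁ − p₀) / (1 − p₀).
PS = (0.31426 − 0.13467) / (1 − 0.13467) = 0.17959 / 0.86533 ≈ 0.2075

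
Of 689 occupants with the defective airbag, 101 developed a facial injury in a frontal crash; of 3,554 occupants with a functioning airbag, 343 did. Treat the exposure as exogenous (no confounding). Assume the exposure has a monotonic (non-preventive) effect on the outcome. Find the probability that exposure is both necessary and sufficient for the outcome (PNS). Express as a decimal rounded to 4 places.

PNS ≈ 0.0501

p₁ = P(outcome | exposed) = 101/689 = 0.14659
p₀ = P(outcome | unexposed) = 343/3554 = 0.096511
Under exogeneity and monotonicity, PNS = p₁ − p₀.
PNS = 0.14659 − 0.096511 = 0.050078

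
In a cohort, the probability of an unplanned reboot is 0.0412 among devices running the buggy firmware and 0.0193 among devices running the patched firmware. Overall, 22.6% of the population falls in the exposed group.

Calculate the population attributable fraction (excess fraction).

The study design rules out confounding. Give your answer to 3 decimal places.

Let p₁ = 0.0412, p₀ = 0.0193.
Overall risk P(Y=1) = π·p₁ + (1−π)·p₀ = 0.226×0.0412 + 0.774×0.0193 = 0.024249.
Under exogeneity, PAF = [P(Y=1) − p₀] / P(Y=1).
PAF = (0.024249 − 0.0193) / 0.024249 ≈ 0.2041

PAF ≈ 0.204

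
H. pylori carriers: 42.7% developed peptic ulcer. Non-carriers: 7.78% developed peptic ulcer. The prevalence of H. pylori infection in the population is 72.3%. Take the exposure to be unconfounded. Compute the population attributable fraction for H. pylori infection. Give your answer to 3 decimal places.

PAF ≈ 0.764

p₁ = 0.427, p₀ = 0.0778.
Overall risk P(Y=1) = π·p₁ + (1−π)·p₀ = 0.723×0.427 + 0.277×0.0778 = 0.33027.
Under exogeneity, PAF = [P(Y=1) − p₀] / P(Y=1).
PAF = (0.33027 − 0.0778) / 0.33027 ≈ 0.7644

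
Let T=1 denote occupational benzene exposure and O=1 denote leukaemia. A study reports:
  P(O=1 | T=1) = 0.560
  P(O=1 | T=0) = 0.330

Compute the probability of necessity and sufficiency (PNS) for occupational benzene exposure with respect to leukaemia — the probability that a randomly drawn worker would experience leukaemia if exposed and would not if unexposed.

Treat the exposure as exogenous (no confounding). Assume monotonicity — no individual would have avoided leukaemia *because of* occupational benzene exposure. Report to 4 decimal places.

PNS ≈ 0.2300

Let p₁ = 0.56, p₀ = 0.33.
Under exogeneity and monotonicity, PNS = p₁ − p₀.
PNS = 0.56 − 0.33 = 0.23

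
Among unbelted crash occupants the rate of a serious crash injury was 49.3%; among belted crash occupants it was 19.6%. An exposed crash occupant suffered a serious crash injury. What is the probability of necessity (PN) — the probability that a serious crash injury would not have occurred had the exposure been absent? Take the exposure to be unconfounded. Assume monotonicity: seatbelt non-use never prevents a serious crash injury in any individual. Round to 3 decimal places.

PN ≈ 0.602

p₁ = 0.493, p₀ = 0.196.
Under exogeneity and monotonicity, PN = (p₁ − p₀) / p₁.
PN = (0.493 − 0.196) / 0.493 = 0.297 / 0.493 ≈ 0.6024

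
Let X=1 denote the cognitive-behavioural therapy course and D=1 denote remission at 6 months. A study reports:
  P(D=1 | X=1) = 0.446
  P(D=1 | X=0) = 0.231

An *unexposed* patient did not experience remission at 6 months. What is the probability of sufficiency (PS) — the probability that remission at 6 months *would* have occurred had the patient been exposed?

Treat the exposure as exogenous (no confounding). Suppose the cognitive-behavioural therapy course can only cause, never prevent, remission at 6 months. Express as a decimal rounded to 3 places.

PS ≈ 0.280

Let p₁ = 0.446, p₀ = 0.231.
Under exogeneity and monotonicity, PS = (p₁ − p₀) / (1 − p₀).
PS = (0.446 − 0.231) / (1 − 0.231) = 0.215 / 0.769 ≈ 0.2796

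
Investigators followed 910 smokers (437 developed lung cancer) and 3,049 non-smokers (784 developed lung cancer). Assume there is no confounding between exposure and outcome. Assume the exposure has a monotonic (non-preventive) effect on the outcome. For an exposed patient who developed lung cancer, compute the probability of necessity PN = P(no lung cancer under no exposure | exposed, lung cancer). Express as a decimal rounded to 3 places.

p₁ = P(outcome | exposed) = 437/910 = 0.48022
p₀ = P(outcome | unexposed) = 784/3049 = 0.25713
Under exogeneity and monotonicity, PN = (p₁ − p₀) / p₁.
PN = (0.48022 − 0.25713) / 0.48022 = 0.22309 / 0.48022 ≈ 0.4646

PN ≈ 0.465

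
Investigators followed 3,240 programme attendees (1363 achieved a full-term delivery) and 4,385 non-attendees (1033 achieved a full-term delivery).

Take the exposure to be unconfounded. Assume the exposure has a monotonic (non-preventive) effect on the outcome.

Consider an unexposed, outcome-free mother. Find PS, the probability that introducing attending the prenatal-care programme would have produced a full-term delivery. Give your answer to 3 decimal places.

PS ≈ 0.242

p₁ = P(outcome | exposed) = 1363/3240 = 0.42068
p₀ = P(outcome | unexposed) = 1033/4385 = 0.23558
Under exogeneity and monotonicity, PS = (p₁ − p₀) / (1 − p₀).
PS = (0.42068 − 0.23558) / (1 − 0.23558) = 0.1851 / 0.76442 ≈ 0.2421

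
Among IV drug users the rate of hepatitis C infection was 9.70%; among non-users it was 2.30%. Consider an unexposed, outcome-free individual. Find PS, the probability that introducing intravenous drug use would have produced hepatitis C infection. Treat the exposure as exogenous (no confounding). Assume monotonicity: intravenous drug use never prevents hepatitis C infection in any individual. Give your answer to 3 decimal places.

PS ≈ 0.076

p₁ = 0.097, p₀ = 0.023.
Under exogeneity and monotonicity, PS = (p₁ − p₀) / (1 − p₀).
PS = (0.097 − 0.023) / (1 − 0.023) = 0.074 / 0.977 ≈ 0.0757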